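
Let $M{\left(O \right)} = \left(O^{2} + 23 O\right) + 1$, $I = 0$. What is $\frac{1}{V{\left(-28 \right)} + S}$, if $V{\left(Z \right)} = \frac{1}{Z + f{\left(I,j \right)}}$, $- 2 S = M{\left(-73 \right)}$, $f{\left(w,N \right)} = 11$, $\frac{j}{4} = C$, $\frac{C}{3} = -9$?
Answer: $- \frac{34}{62069} \approx -0.00054778$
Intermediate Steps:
$C = -27$ ($C = 3 \left(-9\right) = -27$)
$j = -108$ ($j = 4 \left(-27\right) = -108$)
$M{\left(O \right)} = 1 + O^{2} + 23 O$
$S = - \frac{3651}{2}$ ($S = - \frac{1 + \left(-73\right)^{2} + 23 \left(-73\right)}{2} = - \frac{1 + 5329 - 1679}{2} = \left(- \frac{1}{2}\right) 3651 = - \frac{3651}{2} \approx -1825.5$)
$V{\left(Z \right)} = \frac{1}{11 + Z}$ ($V{\left(Z \right)} = \frac{1}{Z + 11} = \frac{1}{11 + Z}$)
$\frac{1}{V{\left(-28 \right)} + S} = \frac{1}{\frac{1}{11 - 28} - \frac{3651}{2}} = \frac{1}{\frac{1}{-17} - \frac{3651}{2}} = \frac{1}{- \frac{1}{17} - \frac{3651}{2}} = \frac{1}{- \frac{62069}{34}} = - \frac{34}{62069}$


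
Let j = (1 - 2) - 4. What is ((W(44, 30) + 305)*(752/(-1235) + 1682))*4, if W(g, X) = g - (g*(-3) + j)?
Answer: 4036750992/1235 ≈ 3.2686e+6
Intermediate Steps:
j = -5 (j = -1 - 4 = -5)
W(g, X) = 5 + 4*g (W(g, X) = g - (g*(-3) - 5) = g - (-3*g - 5) = g - (-5 - 3*g) = g + (5 + 3*g) = 5 + 4*g)
((W(44, 30) + 305)*(752/(-1235) + 1682))*4 = (((5 + 4*44) + 305)*(752/(-1235) + 1682))*4 = (((5 + 176) + 305)*(752*(-1/1235) + 1682))*4 = ((181 + 305)*(-752/1235 + 1682))*4 = (486*(2076518/1235))*4 = (1009187748/1235)*4 = 4036750992/1235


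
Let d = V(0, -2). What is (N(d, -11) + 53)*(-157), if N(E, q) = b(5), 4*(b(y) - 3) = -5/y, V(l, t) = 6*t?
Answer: -35011/4 ≈ -8752.8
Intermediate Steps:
b(y) = 3 - 5/(4*y) (b(y) = 3 + (-5/y)/4 = 3 - 5/(4*y))
d = -12 (d = 6*(-2) = -12)
N(E, q) = 11/4 (N(E, q) = 3 - 5/4/5 = 3 - 5/4*⅕ = 3 - ¼ = 11/4)
(N(d, -11) + 53)*(-157) = (11/4 + 53)*(-157) = (223/4)*(-157) = -35011/4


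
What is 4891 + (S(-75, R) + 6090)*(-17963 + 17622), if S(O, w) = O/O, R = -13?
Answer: -2072140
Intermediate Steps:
S(O, w) = 1
4891 + (S(-75, R) + 6090)*(-17963 + 17622) = 4891 + (1 + 6090)*(-17963 + 17622) = 4891 + 6091*(-341) = 4891 - 2077031 = -2072140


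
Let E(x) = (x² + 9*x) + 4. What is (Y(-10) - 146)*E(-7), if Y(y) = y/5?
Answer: 1480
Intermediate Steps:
Y(y) = y/5 (Y(y) = y*(⅕) = y/5)
E(x) = 4 + x² + 9*x
(Y(-10) - 146)*E(-7) = ((⅕)*(-10) - 146)*(4 + (-7)² + 9*(-7)) = (-2 - 146)*(4 + 49 - 63) = -148*(-10) = 1480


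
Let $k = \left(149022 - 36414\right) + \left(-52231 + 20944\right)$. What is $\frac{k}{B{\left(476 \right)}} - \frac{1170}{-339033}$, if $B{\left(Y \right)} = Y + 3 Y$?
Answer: $\frac{9190910091}{215172944} \approx 42.714$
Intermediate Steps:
$B{\left(Y \right)} = 4 Y$
$k = 81321$ ($k = 112608 - 31287 = 81321$)
$\frac{k}{B{\left(476 \right)}} - \frac{1170}{-339033} = \frac{81321}{4 \cdot 476} - \frac{1170}{-339033} = \frac{81321}{1904} - - \frac{390}{113011} = 81321 \cdot \frac{1}{1904} + \frac{390}{113011} = \frac{81321}{1904} + \frac{390}{113011} = \frac{9190910091}{215172944}$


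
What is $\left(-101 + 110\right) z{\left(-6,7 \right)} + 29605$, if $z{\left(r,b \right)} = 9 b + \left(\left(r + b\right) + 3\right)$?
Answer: $30208$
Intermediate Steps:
$z{\left(r,b \right)} = 3 + r + 10 b$ ($z{\left(r,b \right)} = 9 b + \left(\left(b + r\right) + 3\right) = 9 b + \left(3 + b + r\right) = 3 + r + 10 b$)
$\left(-101 + 110\right) z{\left(-6,7 \right)} + 29605 = \left(-101 + 110\right) \left(3 - 6 + 10 \cdot 7\right) + 29605 = 9 \left(3 - 6 + 70\right) + 29605 = 9 \cdot 67 + 29605 = 603 + 29605 = 30208$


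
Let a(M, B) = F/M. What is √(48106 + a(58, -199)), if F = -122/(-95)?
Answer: √365125910705/2755 ≈ 219.33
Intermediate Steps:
F = 122/95 (F = -122*(-1/95) = 122/95 ≈ 1.2842)
a(M, B) = 122/(95*M)
√(48106 + a(58, -199)) = √(48106 + (122/95)/58) = √(48106 + (122/95)*(1/58)) = √(48106 + 61/2755) = √(132532091/2755) = √365125910705/2755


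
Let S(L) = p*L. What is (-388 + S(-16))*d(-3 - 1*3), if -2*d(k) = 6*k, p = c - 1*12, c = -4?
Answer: -2376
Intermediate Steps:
p = -16 (p = -4 - 1*12 = -4 - 12 = -16)
d(k) = -3*k
S(L) = -16*L
(-388 + S(-16))*d(-3 - 1*3) = (-388 - 16*(-16))*(-3*(-3 - 1*3)) = (-388 + 256)*(-3*(-3 - 3)) = -(-396)*(-6) = -132*18 = -2376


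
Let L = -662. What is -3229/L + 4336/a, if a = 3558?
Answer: 7179607/1177698 ≈ 6.0963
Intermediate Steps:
-3229/L + 4336/a = -3229/(-662) + 4336/3558 = -3229*(-1/662) + 4336*(1/3558) = 3229/662 + 2168/1779 = 7179607/1177698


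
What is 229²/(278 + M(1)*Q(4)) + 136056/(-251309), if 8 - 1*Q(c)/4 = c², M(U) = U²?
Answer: 13145425493/61822014 ≈ 212.63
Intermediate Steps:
Q(c) = 32 - 4*c²
229²/(278 + M(1)*Q(4)) + 136056/(-251309) = 229²/(278 + 1²*(32 - 4*4²)) + 136056/(-251309) = 52441/(278 + 1*(32 - 4*16)) + 136056*(-1/251309) = 52441/(278 + 1*(32 - 64)) - 136056/251309 = 52441/(278 + 1*(-32)) - 136056/251309 = 52441/(278 - 32) - 136056/251309 = 52441/246 - 136056/251309 = 13145425493/61822014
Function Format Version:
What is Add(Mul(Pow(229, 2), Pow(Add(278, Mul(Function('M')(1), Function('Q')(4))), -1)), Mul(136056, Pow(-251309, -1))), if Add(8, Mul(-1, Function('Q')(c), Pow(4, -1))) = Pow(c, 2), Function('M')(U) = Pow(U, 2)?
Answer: Rational(13145425493, 61822014) ≈ 212.63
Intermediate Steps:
Function('Q')(c) = Add(32, Mul(-4, Pow(c, 2)))
Add(Mul(Pow(229, 2), Pow(Add(278, Mul(Function('M')(1), Function('Q')(4))), -1)), Mul(136056, Pow(-251309, -1))) = Add(Mul(Pow(229, 2), Pow(Add(278, Mul(Pow(1, 2), Add(32, Mul(-4, Pow(4, 2))))), -1)), Mul(136056, Pow(-251309, -1))) = Add(Mul(52441, Pow(Add(278, Mul(1, Add(32, Mul(-4, 16)))), -1)), Mul(136056, Rational(-1, 251309))) = Add(Mul(52441, Pow(Add(278, Mul(1, Add(32, -64))), -1)), Rational(-136056, 251309)) = Add(Mul(52441, Pow(Add(278, Mul(1, -32)), -1)), Rational(-136056, 251309)) = Add(Mul(52441, Pow(Add(278, -32), -1)), Rational(-136056, 251309)) = Add(Mul(52441, Pow(246, -1)), Rational(-136056, 251309)) = Add(Mul(52441, Rational(1, 246)), Rational(-136056, 251309)) = Add(Rational(52441, 246), Rational(-136056, 251309)) = Rational(13145425493, 61822014)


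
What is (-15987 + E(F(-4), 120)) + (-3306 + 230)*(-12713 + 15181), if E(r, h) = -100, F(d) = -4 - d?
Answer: -7607655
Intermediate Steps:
(-15987 + E(F(-4), 120)) + (-3306 + 230)*(-12713 + 15181) = (-15987 - 100) + (-3306 + 230)*(-12713 + 15181) = -16087 - 3076*2468 = -16087 - 7591568 = -7607655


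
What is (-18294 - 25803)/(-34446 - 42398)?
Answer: 44097/76844 ≈ 0.57385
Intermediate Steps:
(-18294 - 25803)/(-34446 - 42398) = -44097/(-76844) = -44097*(-1/76844) = 44097/76844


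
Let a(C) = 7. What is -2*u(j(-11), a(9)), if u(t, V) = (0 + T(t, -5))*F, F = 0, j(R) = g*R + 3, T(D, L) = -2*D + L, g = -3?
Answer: 0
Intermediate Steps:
T(D, L) = L - 2*D
j(R) = 3 - 3*R (j(R) = -3*R + 3 = 3 - 3*R)
u(t, V) = 0 (u(t, V) = (0 + (-5 - 2*t))*0 = (-5 - 2*t)*0 = 0)
-2*u(j(-11), a(9)) = -2*0 = 0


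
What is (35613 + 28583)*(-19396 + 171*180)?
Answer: 730807264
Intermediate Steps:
(35613 + 28583)*(-19396 + 171*180) = 64196*(-19396 + 30780) = 64196*11384 = 730807264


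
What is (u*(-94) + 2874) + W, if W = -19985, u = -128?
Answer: -5079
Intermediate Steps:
(u*(-94) + 2874) + W = (-128*(-94) + 2874) - 19985 = (12032 + 2874) - 19985 = 14906 - 19985 = -5079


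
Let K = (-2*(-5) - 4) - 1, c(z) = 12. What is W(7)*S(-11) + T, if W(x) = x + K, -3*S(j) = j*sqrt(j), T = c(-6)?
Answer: 12 + 44*I*sqrt(11) ≈ 12.0 + 145.93*I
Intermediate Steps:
T = 12
S(j) = -j**(3/2)/3 (S(j) = -j*sqrt(j)/3 = -j**(3/2)/3)
K = 5 (K = (10 - 4) - 1 = 6 - 1 = 5)
W(x) = 5 + x (W(x) = x + 5 = 5 + x)
W(7)*S(-11) + T = (5 + 7)*(-(-11)*I*sqrt(11)/3) + 12 = 12*(-(-11)*I*sqrt(11)/3) + 12 = 12*(11*I*sqrt(11)/3) + 12 = 44*I*sqrt(11) + 12 = 12 + 44*I*sqrt(11)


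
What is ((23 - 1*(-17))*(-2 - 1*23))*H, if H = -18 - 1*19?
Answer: 37000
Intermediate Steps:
H = -37 (H = -18 - 19 = -37)
((23 - 1*(-17))*(-2 - 1*23))*H = ((23 - 1*(-17))*(-2 - 1*23))*(-37) = ((23 + 17)*(-2 - 23))*(-37) = (40*(-25))*(-37) = -1000*(-37) = 37000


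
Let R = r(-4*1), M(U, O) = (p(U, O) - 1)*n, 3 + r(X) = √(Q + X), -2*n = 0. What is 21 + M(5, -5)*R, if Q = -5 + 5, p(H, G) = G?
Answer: 21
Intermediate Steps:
n = 0 (n = -½*0 = 0)
Q = 0
r(X) = -3 + √X (r(X) = -3 + √(0 + X) = -3 + √X)
M(U, O) = 0 (M(U, O) = (O - 1)*0 = (-1 + O)*0 = 0)
R = -3 + 2*I (R = -3 + √(-4*1) = -3 + √(-4) = -3 + 2*I ≈ -3.0 + 2.0*I)
21 + M(5, -5)*R = 21 + 0*(-3 + 2*I) = 21 + 0 = 21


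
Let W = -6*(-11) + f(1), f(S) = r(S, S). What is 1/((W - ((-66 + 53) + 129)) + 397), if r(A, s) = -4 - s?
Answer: 1/342 ≈ 0.0029240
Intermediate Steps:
f(S) = -4 - S
W = 61 (W = -6*(-11) + (-4 - 1*1) = 66 + (-4 - 1) = 66 - 5 = 61)
1/((W - ((-66 + 53) + 129)) + 397) = 1/((61 - ((-66 + 53) + 129)) + 397) = 1/((61 - (-13 + 129)) + 397) = 1/((61 - 1*116) + 397) = 1/((61 - 116) + 397) = 1/(-55 + 397) = 1/342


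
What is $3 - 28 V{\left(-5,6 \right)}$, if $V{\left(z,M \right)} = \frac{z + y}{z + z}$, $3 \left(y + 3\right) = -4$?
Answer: $- \frac{347}{15} \approx -23.133$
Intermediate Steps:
$y = - \frac{13}{3}$ ($y = -3 + \frac{1}{3} \left(-4\right) = -3 - \frac{4}{3} = - \frac{13}{3} \approx -4.3333$)
$V{\left(z,M \right)} = \frac{- \frac{13}{3} + z}{2 z}$ ($V{\left(z,M \right)} = \frac{z - \frac{13}{3}}{z + z} = \frac{- \frac{13}{3} + z}{2 z}$)
$3 - 28 V{\left(-5,6 \right)} = 3 - 28 \frac{-13 + 3 \left(-5\right)}{6 \left(-5\right)} = 3 - 28 \cdot \frac{1}{6} \left(- \frac{1}{5}\right) \left(-13 - 15\right) = 3 - 28 \cdot \frac{1}{6} \left(- \frac{1}{5}\right) \left(-28\right) = 3 - \frac{392}{15} = - \frac{347}{15}$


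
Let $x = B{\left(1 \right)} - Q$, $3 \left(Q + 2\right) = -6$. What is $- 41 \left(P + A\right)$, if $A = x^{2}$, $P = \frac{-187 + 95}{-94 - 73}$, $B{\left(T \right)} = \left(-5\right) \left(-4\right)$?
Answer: $- \frac{3947644}{167} \approx -23639.0$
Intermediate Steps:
$B{\left(T \right)} = 20$
$Q = -4$ ($Q = -2 + \frac{1}{3} \left(-6\right) = -2 - 2 = -4$)
$P = \frac{92}{167}$ ($P = - \frac{92}{-167} = \left(-92\right) \left(- \frac{1}{167}\right) = \frac{92}{167} \approx 0.5509$)
$x = 24$ ($x = 20 - -4 = 20 + 4 = 24$)
$A = 576$ ($A = 24^{2} = 576$)
$- 41 \left(P + A\right) = - 41 \left(\frac{92}{167} + 576\right) = \left(-41\right) \frac{96284}{167} = - \frac{3947644}{167}$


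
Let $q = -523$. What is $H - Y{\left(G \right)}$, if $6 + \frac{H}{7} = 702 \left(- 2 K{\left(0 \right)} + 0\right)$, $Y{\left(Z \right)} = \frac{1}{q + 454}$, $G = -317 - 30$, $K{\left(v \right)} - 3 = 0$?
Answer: $- \frac{2037293}{69} \approx -29526.0$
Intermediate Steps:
$K{\left(v \right)} = 3$ ($K{\left(v \right)} = 3 + 0 = 3$)
$G = -347$ ($G = -317 - 30 = -347$)
$Y{\left(Z \right)} = - \frac{1}{69}$ ($Y{\left(Z \right)} = \frac{1}{-523 + 454} = \frac{1}{-69} = - \frac{1}{69}$)
$H = -29526$ ($H = -42 + 7 \cdot 702 \left(\left(-2\right) 3 + 0\right) = -42 + 7 \cdot 702 \left(-6 + 0\right) = -42 + 7 \cdot 702 \left(-6\right) = -42 + 7 \left(-4212\right) = -42 - 29484 = -29526$)
$H - Y{\left(G \right)} = -29526 - - \frac{1}{69} = -29526 + \frac{1}{69} = - \frac{2037293}{69}$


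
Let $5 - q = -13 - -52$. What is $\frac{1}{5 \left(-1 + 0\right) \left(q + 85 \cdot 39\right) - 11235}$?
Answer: $- \frac{1}{27640} \approx -3.6179 \cdot 10^{-5}$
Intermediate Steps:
$q = -34$ ($q = 5 - \left(-13 - -52\right) = 5 - \left(-13 + 52\right) = 5 - 39 = -34$)
$\frac{1}{5 \left(-1 + 0\right) \left(q + 85 \cdot 39\right) - 11235} = \frac{1}{5 \left(-1 + 0\right) \left(-34 + 85 \cdot 39\right) - 11235} = \frac{1}{5 \left(-1\right) \left(-34 + 3315\right) - 11235} = \frac{1}{\left(-5\right) 3281 - 11235} = \frac{1}{-16405 - 11235} = \frac{1}{-27640} = - \frac{1}{27640}$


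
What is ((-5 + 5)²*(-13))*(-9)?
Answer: 0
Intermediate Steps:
((-5 + 5)²*(-13))*(-9) = (0²*(-13))*(-9) = (0*(-13))*(-9) = 0*(-9) = 0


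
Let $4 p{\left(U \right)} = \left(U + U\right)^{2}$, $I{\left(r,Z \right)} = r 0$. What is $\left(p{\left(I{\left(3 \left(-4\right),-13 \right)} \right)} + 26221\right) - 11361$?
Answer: $14860$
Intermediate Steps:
$I{\left(r,Z \right)} = 0$
$p{\left(U \right)} = U^{2}$ ($p{\left(U \right)} = \frac{\left(U + U\right)^{2}}{4} = \frac{\left(2 U\right)^{2}}{4} = \frac{4 U^{2}}{4} = U^{2}$)
$\left(p{\left(I{\left(3 \left(-4\right),-13 \right)} \right)} + 26221\right) - 11361 = \left(0^{2} + 26221\right) - 11361 = \left(0 + 26221\right) - 11361 = 26221 - 11361 = 14860$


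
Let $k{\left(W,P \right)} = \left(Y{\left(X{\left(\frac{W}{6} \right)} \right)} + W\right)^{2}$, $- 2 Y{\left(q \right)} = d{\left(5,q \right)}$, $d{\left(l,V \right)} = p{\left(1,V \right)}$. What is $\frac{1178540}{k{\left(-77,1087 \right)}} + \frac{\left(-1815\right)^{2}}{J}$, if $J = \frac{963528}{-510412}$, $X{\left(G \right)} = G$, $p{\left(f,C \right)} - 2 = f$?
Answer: $- \frac{3453381786718985}{1979166806} \approx -1.7449 \cdot 10^{6}$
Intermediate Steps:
$p{\left(f,C \right)} = 2 + f$
$d{\left(l,V \right)} = 3$ ($d{\left(l,V \right)} = 2 + 1 = 3$)
$Y{\left(q \right)} = - \frac{3}{2}$ ($Y{\left(q \right)} = \left(- \frac{1}{2}\right) 3 = - \frac{3}{2}$)
$k{\left(W,P \right)} = \left(- \frac{3}{2} + W\right)^{2}$
$J = - \frac{240882}{127603}$ ($J = 963528 \left(- \frac{1}{510412}\right) = - \frac{240882}{127603} \approx -1.8877$)
$\frac{1178540}{k{\left(-77,1087 \right)}} + \frac{\left(-1815\right)^{2}}{J} = \frac{1178540}{\frac{1}{4} \left(-3 + 2 \left(-77\right)\right)^{2}} + \frac{\left(-1815\right)^{2}}{- \frac{240882}{127603}} = \frac{1178540}{\frac{1}{4} \left(-3 - 154\right)^{2}} + 3294225 \left(- \frac{127603}{240882}\right) = \frac{1178540}{\frac{1}{4} \left(-157\right)^{2}} - \frac{140117664225}{80294} = \frac{1178540}{\frac{1}{4} \cdot 24649} - \frac{140117664225}{80294} = \frac{1178540}{\frac{24649}{4}} - \frac{140117664225}{80294} = 1178540 \cdot \frac{4}{24649} - \frac{140117664225}{80294} = \frac{4714160}{24649} - \frac{140117664225}{80294} = - \frac{3453381786718985}{1979166806}$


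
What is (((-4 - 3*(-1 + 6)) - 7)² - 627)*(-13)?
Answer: -637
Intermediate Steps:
(((-4 - 3*(-1 + 6)) - 7)² - 627)*(-13) = (((-4 - 3*5) - 7)² - 627)*(-13) = (((-4 - 15) - 7)² - 627)*(-13) = ((-19 - 7)² - 627)*(-13) = ((-26)² - 627)*(-13) = (676 - 627)*(-13) = 49*(-13) = -637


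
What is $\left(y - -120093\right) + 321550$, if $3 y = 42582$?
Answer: $455837$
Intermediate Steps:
$y = 14194$ ($y = \frac{1}{3} \cdot 42582 = 14194$)
$\left(y - -120093\right) + 321550 = \left(14194 - -120093\right) + 321550 = \left(14194 + 120093\right) + 321550 = 134287 + 321550 = 455837$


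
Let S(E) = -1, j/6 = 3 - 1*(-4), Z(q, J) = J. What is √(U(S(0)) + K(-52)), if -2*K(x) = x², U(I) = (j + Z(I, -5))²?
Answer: √17 ≈ 4.1231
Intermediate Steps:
j = 42 (j = 6*(3 - 1*(-4)) = 6*(3 + 4) = 6*7 = 42)
U(I) = 1369 (U(I) = (42 - 5)² = 37² = 1369)
K(x) = -x²/2
√(U(S(0)) + K(-52)) = √(1369 - ½*(-52)²) = √(1369 - ½*2704) = √(1369 - 1352) = √17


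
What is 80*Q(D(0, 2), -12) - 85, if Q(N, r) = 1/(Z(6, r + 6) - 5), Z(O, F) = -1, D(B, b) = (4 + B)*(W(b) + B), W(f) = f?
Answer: -295/3 ≈ -98.333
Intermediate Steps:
D(B, b) = (4 + B)*(B + b) (D(B, b) = (4 + B)*(b + B) = (4 + B)*(B + b))
Q(N, r) = -⅙ (Q(N, r) = 1/(-1 - 5) = 1/(-6) = -⅙)
80*Q(D(0, 2), -12) - 85 = 80*(-⅙) - 85 = -40/3 - 85 = -295/3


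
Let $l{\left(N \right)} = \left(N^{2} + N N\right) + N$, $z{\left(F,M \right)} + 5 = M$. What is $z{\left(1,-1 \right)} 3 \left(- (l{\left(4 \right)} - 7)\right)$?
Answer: $522$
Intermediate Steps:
$z{\left(F,M \right)} = -5 + M$
$l{\left(N \right)} = N + 2 N^{2}$ ($l{\left(N \right)} = \left(N^{2} + N^{2}\right) + N = 2 N^{2} + N = N + 2 N^{2}$)
$z{\left(1,-1 \right)} 3 \left(- (l{\left(4 \right)} - 7)\right) = \left(-5 - 1\right) 3 \left(- (4 \left(1 + 2 \cdot 4\right) - 7)\right) = \left(-6\right) 3 \left(- (4 \left(1 + 8\right) - 7)\right) = - 18 \left(- (4 \cdot 9 - 7)\right) = - 18 \left(- (36 - 7)\right) = - 18 \left(\left(-1\right) 29\right) = \left(-18\right) \left(-29\right) = 522$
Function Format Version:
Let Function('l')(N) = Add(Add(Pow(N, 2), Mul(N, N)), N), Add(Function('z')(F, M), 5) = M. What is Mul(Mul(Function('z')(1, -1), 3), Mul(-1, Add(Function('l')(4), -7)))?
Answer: 522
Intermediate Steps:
Function('z')(F, M) = Add(-5, M)
Function('l')(N) = Add(N, Mul(2, Pow(N, 2))) (Function('l')(N) = Add(Add(Pow(N, 2), Pow(N, 2)), N) = Add(Mul(2, Pow(N, 2)), N) = Add(N, Mul(2, Pow(N, 2))))
Mul(Mul(Function('z')(1, -1), 3), Mul(-1, Add(Function('l')(4), -7))) = Mul(Mul(Add(-5, -1), 3), Mul(-1, Add(Mul(4, Add(1, Mul(2, 4))), -7))) = Mul(Mul(-6, 3), Mul(-1, Add(Mul(4, Add(1, 8)), -7))) = Mul(-18, Mul(-1, Add(Mul(4, 9), -7))) = Mul(-18, Mul(-1, Add(36, -7))) = Mul(-18, Mul(-1, 29)) = Mul(-18, -29) = 522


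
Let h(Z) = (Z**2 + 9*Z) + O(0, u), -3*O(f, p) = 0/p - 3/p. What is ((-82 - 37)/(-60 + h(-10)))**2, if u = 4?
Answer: 226576/39601 ≈ 5.7215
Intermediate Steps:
O(f, p) = 1/p (O(f, p) = -(0/p - 3/p)/3 = -(0 - 3/p)/3 = -(-1)/p = 1/p)
h(Z) = 1/4 + Z**2 + 9*Z (h(Z) = (Z**2 + 9*Z) + 1/4 = 1/4 + Z**2 + 9*Z)
((-82 - 37)/(-60 + h(-10)))**2 = ((-82 - 37)/(-60 + (1/4 + (-10)**2 + 9*(-10))))**2 = (-119/(-60 + (1/4 + 100 - 90)))**2 = (-119/(-60 + 41/4))**2 = (-119/(-199/4))**2 = (-119*(-4/199))**2 = (476/199)**2 = 226576/39601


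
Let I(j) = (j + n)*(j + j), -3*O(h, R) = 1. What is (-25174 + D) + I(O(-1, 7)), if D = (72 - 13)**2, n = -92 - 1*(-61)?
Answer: -195049/9 ≈ -21672.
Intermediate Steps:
O(h, R) = -1/3 (O(h, R) = -1/3*1 = -1/3)
n = -31 (n = -92 + 61 = -31)
D = 3481 (D = 59**2 = 3481)
I(j) = 2*j*(-31 + j) (I(j) = (j - 31)*(j + j) = (-31 + j)*(2*j) = 2*j*(-31 + j))
(-25174 + D) + I(O(-1, 7)) = (-25174 + 3481) + 2*(-1/3)*(-31 - 1/3) = -21693 + 2*(-1/3)*(-94/3) = -21693 + 188/9 = -195049/9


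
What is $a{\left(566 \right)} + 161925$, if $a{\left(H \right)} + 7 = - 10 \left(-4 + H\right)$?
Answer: $156298$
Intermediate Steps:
$a{\left(H \right)} = 33 - 10 H$ ($a{\left(H \right)} = -7 - 10 \left(-4 + H\right) = -7 - \left(-40 + 10 H\right) = 33 - 10 H$)
$a{\left(566 \right)} + 161925 = \left(33 - 5660\right) + 161925 = -5627 + 161925 = 156298$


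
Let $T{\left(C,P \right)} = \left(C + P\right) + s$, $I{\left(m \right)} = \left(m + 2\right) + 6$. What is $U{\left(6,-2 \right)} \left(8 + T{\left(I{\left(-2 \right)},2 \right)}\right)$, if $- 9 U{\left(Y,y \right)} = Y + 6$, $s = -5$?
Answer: $- \frac{44}{3} \approx -14.667$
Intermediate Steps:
$U{\left(Y,y \right)} = - \frac{2}{3} - \frac{Y}{9}$ ($U{\left(Y,y \right)} = - \frac{Y + 6}{9} = - \frac{6 + Y}{9} = - \frac{2}{3} - \frac{Y}{9}$)
$I{\left(m \right)} = 8 + m$ ($I{\left(m \right)} = \left(2 + m\right) + 6 = 8 + m$)
$T{\left(C,P \right)} = -5 + C + P$ ($T{\left(C,P \right)} = \left(C + P\right) - 5 = -5 + C + P$)
$U{\left(6,-2 \right)} \left(8 + T{\left(I{\left(-2 \right)},2 \right)}\right) = \left(- \frac{2}{3} - \frac{2}{3}\right) \left(8 + \left(-5 + \left(8 - 2\right) + 2\right)\right) = \left(- \frac{2}{3} - \frac{2}{3}\right) \left(8 + \left(-5 + 6 + 2\right)\right) = - \frac{4 \left(8 + 3\right)}{3} = \left(- \frac{4}{3}\right) 11 = - \frac{44}{3}$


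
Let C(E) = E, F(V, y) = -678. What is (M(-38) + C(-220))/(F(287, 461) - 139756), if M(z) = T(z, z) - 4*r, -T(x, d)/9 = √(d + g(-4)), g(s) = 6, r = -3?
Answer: 104/70217 + 18*I*√2/70217 ≈ 0.0014811 + 0.00036253*I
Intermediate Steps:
T(x, d) = -9*√(6 + d) (T(x, d) = -9*√(d + 6) = -9*√(6 + d))
M(z) = 12 - 9*√(6 + z) (M(z) = -9*√(6 + z) - 4*(-3) = -9*√(6 + z) + 12 = 12 - 9*√(6 + z))
(M(-38) + C(-220))/(F(287, 461) - 139756) = ((12 - 9*√(6 - 38)) - 220)/(-678 - 139756) = ((12 - 36*I*√2) - 220)/(-140434) = ((12 - 36*I*√2) - 220)*(-1/140434) = (-208 - 36*I*√2)*(-1/140434) = 104/70217 + 18*I*√2/70217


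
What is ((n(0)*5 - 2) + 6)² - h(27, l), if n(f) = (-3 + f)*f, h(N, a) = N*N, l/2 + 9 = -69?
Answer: -713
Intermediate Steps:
l = -156 (l = -18 + 2*(-69) = -18 - 138 = -156)
h(N, a) = N²
n(f) = f*(-3 + f)
((n(0)*5 - 2) + 6)² - h(27, l) = (((0*(-3 + 0))*5 - 2) + 6)² - 1*27² = (((0*(-3))*5 - 2) + 6)² - 1*729 = ((0*5 - 2) + 6)² - 729 = ((0 - 2) + 6)² - 729 = (-2 + 6)² - 729 = 4² - 729 = 16 - 729 = -713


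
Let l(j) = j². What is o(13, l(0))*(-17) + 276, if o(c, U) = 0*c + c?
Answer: 55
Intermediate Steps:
o(c, U) = c (o(c, U) = 0 + c = c)
o(13, l(0))*(-17) + 276 = 13*(-17) + 276 = -221 + 276 = 55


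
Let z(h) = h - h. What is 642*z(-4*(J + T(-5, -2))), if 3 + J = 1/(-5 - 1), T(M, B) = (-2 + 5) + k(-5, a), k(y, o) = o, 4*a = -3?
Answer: 0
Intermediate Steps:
a = -3/4 (a = (1/4)*(-3) = -3/4 ≈ -0.75000)
T(M, B) = 9/4 (T(M, B) = (-2 + 5) - 3/4 = 3 - 3/4 = 9/4)
J = -19/6 (J = -3 + 1/(-5 - 1) = -3 + 1/(-6) = -3 - 1/6 = -19/6 ≈ -3.1667)
z(h) = 0
642*z(-4*(J + T(-5, -2))) = 642*0 = 0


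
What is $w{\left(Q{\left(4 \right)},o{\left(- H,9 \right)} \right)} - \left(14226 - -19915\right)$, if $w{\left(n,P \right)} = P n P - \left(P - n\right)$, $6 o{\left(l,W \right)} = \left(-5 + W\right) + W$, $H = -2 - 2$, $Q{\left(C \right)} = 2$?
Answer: $- \frac{307186}{9} \approx -34132.0$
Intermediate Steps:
$H = -4$ ($H = -2 - 2 = -4$)
$o{\left(l,W \right)} = - \frac{5}{6} + \frac{W}{3}$ ($o{\left(l,W \right)} = \frac{\left(-5 + W\right) + W}{6} = \frac{-5 + 2 W}{6} = - \frac{5}{6} + \frac{W}{3}$)
$w{\left(n,P \right)} = n - P + n P^{2}$ ($w{\left(n,P \right)} = n P^{2} - \left(P - n\right) = n - P + n P^{2}$)
$w{\left(Q{\left(4 \right)},o{\left(- H,9 \right)} \right)} - \left(14226 - -19915\right) = \left(2 - \left(- \frac{5}{6} + \frac{1}{3} \cdot 9\right) + 2 \left(- \frac{5}{6} + \frac{1}{3} \cdot 9\right)^{2}\right) - \left(14226 - -19915\right) = \left(2 - \left(- \frac{5}{6} + 3\right) + 2 \left(- \frac{5}{6} + 3\right)^{2}\right) - \left(14226 + 19915\right) = \left(2 - \frac{13}{6} + 2 \left(\frac{13}{6}\right)^{2}\right) - 34141 = \left(2 - \frac{13}{6} + 2 \cdot \frac{169}{36}\right) - 34141 = \left(2 - \frac{13}{6} + \frac{169}{18}\right) - 34141 = \frac{83}{9} - 34141 = - \frac{307186}{9}$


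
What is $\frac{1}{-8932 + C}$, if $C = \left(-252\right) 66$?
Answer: $- \frac{1}{25564} \approx -3.9118 \cdot 10^{-5}$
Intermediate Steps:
$C = -16632$
$\frac{1}{-8932 + C} = \frac{1}{-8932 - 16632} = \frac{1}{-25564} = - \frac{1}{25564}$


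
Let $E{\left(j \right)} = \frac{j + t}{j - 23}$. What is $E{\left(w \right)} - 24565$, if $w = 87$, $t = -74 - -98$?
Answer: $- \frac{1572049}{64} \approx -24563.0$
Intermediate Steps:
$t = 24$ ($t = -74 + 98 = 24$)
$E{\left(j \right)} = \frac{24 + j}{-23 + j}$ ($E{\left(j \right)} = \frac{j + 24}{j - 23} = \frac{24 + j}{-23 + j}$)
$E{\left(w \right)} - 24565 = \frac{24 + 87}{-23 + 87} - 24565 = \frac{1}{64} \cdot 111 - 24565 = \frac{111}{64} - 24565 = - \frac{1572049}{64}$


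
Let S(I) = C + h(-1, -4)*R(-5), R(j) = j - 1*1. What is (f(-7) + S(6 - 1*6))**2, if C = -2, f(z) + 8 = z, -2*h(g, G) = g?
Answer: 400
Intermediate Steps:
h(g, G) = -g/2
f(z) = -8 + z
R(j) = -1 + j (R(j) = j - 1 = -1 + j)
S(I) = -5 (S(I) = -2 + (-1/2*(-1))*(-1 - 5) = -2 + (1/2)*(-6) = -2 - 3 = -5)
(f(-7) + S(6 - 1*6))**2 = ((-8 - 7) - 5)**2 = (-15 - 5)**2 = (-20)**2 = 400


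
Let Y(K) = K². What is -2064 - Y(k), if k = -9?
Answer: -2145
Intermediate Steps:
-2064 - Y(k) = -2064 - 1*(-9)² = -2064 - 1*81 = -2064 - 81 = -2145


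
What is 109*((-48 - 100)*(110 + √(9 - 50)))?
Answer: -1774520 - 16132*I*√41 ≈ -1.7745e+6 - 1.033e+5*I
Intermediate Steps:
109*((-48 - 100)*(110 + √(9 - 50))) = 109*(-148*(110 + √(-41))) = 109*(-148*(110 + I*√41)) = 109*(-16280 - 148*I*√41) = -1774520 - 16132*I*√41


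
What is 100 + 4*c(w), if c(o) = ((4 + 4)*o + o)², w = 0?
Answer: 100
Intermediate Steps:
c(o) = 81*o² (c(o) = (8*o + o)² = (9*o)² = 81*o²)
100 + 4*c(w) = 100 + 4*(81*0²) = 100 + 4*(81*0) = 100 + 4*0 = 100 + 0 = 100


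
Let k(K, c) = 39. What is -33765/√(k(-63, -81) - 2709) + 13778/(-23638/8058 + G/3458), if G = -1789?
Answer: -191958981396/48077983 + 2251*I*√2670/178 ≈ -3992.7 + 653.45*I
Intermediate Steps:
-33765/√(k(-63, -81) - 2709) + 13778/(-23638/8058 + G/3458) = -33765/√(39 - 2709) + 13778/(-23638/8058 - 1789/3458) = -33765*(-I*√2670/2670) + 13778/(-23638*1/8058 - 1789*1/3458) = -33765*(-I*√2670/2670) + 13778/(-11819/4029 - 1789/3458) = -(-2251)*I*√2670/178 + 13778/(-48077983/13932282) = 2251*I*√2670/178 + 13778*(-13932282/48077983) = 2251*I*√2670/178 - 191958981396/48077983 = -191958981396/48077983 + 2251*I*√2670/178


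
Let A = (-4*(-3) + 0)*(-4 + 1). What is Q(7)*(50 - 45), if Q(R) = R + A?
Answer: -145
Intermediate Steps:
A = -36 (A = (12 + 0)*(-3) = 12*(-3) = -36)
Q(R) = -36 + R (Q(R) = R - 36 = -36 + R)
Q(7)*(50 - 45) = (-36 + 7)*(50 - 45) = -29*5 = -145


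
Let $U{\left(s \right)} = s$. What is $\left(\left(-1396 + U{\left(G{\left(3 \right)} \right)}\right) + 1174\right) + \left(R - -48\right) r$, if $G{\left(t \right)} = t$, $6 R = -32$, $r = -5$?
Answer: $- \frac{1297}{3} \approx -432.33$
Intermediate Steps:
$R = - \frac{16}{3}$ ($R = \frac{1}{6} \left(-32\right) = - \frac{16}{3} \approx -5.3333$)
$\left(\left(-1396 + U{\left(G{\left(3 \right)} \right)}\right) + 1174\right) + \left(R - -48\right) r = \left(\left(-1396 + 3\right) + 1174\right) + \left(- \frac{16}{3} - -48\right) \left(-5\right) = \left(-1393 + 1174\right) + \left(- \frac{16}{3} + 48\right) \left(-5\right) = -219 + \frac{128}{3} \left(-5\right) = -219 - \frac{640}{3} = - \frac{1297}{3}$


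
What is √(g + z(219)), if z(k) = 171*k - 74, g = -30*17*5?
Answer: 5*√1393 ≈ 186.61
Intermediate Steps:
g = -2550 (g = -510*5 = -2550)
z(k) = -74 + 171*k
√(g + z(219)) = √(-2550 + (-74 + 171*219)) = √(-2550 + (-74 + 37449)) = √(-2550 + 37375) = √34825 = 5*√1393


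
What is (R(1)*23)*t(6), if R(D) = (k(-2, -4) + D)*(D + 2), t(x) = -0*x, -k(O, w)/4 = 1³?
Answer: 0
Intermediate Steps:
k(O, w) = -4 (k(O, w) = -4*1³ = -4*1 = -4)
t(x) = 0 (t(x) = -1*0 = 0)
R(D) = (-4 + D)*(2 + D) (R(D) = (-4 + D)*(D + 2) = (-4 + D)*(2 + D))
(R(1)*23)*t(6) = ((-8 + 1² - 2*1)*23)*0 = ((-8 + 1 - 2)*23)*0 = -9*23*0 = -207*0 = 0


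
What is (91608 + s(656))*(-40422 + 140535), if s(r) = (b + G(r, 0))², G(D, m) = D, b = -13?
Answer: 50562771441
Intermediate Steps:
s(r) = (-13 + r)²
(91608 + s(656))*(-40422 + 140535) = (91608 + (-13 + 656)²)*(-40422 + 140535) = (91608 + 643²)*100113 = (91608 + 413449)*100113 = 505057*100113 = 50562771441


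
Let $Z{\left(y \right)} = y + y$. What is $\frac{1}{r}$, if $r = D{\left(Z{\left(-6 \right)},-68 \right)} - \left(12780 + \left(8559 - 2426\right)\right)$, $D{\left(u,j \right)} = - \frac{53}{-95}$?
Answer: $- \frac{95}{1796682} \approx -5.2875 \cdot 10^{-5}$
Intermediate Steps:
$Z{\left(y \right)} = 2 y$
$D{\left(u,j \right)} = \frac{53}{95}$ ($D{\left(u,j \right)} = \left(-53\right) \left(- \frac{1}{95}\right) = \frac{53}{95}$)
$r = - \frac{1796682}{95}$ ($r = \frac{53}{95} - \left(12780 + \left(8559 - 2426\right)\right) = \frac{53}{95} - \left(12780 + 6133\right) = \frac{53}{95} - 18913 = - \frac{1796682}{95} \approx -18912.0$)
$\frac{1}{r} = \frac{1}{- \frac{1796682}{95}} = - \frac{95}{1796682}$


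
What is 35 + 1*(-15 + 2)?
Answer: 22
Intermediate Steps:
35 + 1*(-15 + 2) = 35 + 1*(-13) = 35 - 13 = 22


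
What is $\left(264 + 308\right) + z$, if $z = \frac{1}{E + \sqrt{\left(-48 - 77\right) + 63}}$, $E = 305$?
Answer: $\frac{53246069}{93087} - \frac{i \sqrt{62}}{93087} \approx 572.0 - 8.4588 \cdot 10^{-5} i$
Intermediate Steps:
$z = \frac{1}{305 + i \sqrt{62}}$ ($z = \frac{1}{305 + \sqrt{\left(-48 - 77\right) + 63}} = \frac{1}{305 + \sqrt{-125 + 63}} = \frac{1}{305 + \sqrt{-62}} = \frac{1}{305 + i \sqrt{62}} \approx 0.0032765 - 8.4588 \cdot 10^{-5} i$)
$\left(264 + 308\right) + z = \left(264 + 308\right) + \left(\frac{305}{93087} - \frac{i \sqrt{62}}{93087}\right) = 572 + \left(\frac{305}{93087} - \frac{i \sqrt{62}}{93087}\right) = \frac{53246069}{93087} - \frac{i \sqrt{62}}{93087}$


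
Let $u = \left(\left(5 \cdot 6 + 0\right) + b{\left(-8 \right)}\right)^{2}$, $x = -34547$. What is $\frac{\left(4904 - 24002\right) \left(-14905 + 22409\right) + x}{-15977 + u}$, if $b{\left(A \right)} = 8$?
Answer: $\frac{143345939}{14533} \approx 9863.5$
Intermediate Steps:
$u = 1444$ ($u = \left(\left(5 \cdot 6 + 0\right) + 8\right)^{2} = \left(\left(30 + 0\right) + 8\right)^{2} = \left(30 + 8\right)^{2} = 38^{2} = 1444$)
$\frac{\left(4904 - 24002\right) \left(-14905 + 22409\right) + x}{-15977 + u} = \frac{\left(4904 - 24002\right) \left(-14905 + 22409\right) - 34547}{-15977 + 1444} = \frac{\left(-19098\right) 7504 - 34547}{-14533} = \left(-143311392 - 34547\right) \left(- \frac{1}{14533}\right) = \left(-143345939\right) \left(- \frac{1}{14533}\right) = \frac{143345939}{14533}$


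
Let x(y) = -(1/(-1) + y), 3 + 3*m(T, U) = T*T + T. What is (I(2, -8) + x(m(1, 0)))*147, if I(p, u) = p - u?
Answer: 1666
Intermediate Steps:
m(T, U) = -1 + T/3 + T**2/3 (m(T, U) = -1 + (T*T + T)/3 = -1 + (T**2 + T)/3 = -1 + (T + T**2)/3 = -1 + (T/3 + T**2/3) = -1 + T/3 + T**2/3)
x(y) = 1 - y (x(y) = -(-1 + y) = 1 - y)
(I(2, -8) + x(m(1, 0)))*147 = ((2 - 1*(-8)) + (1 - (-1 + (1/3)*1 + (1/3)*1**2)))*147 = ((2 + 8) + (1 - (-1 + 1/3 + (1/3)*1)))*147 = (10 + (1 - (-1 + 1/3 + 1/3)))*147 = (10 + (1 - 1*(-1/3)))*147 = (10 + (1 + 1/3))*147 = (10 + 4/3)*147 = (34/3)*147 = 1666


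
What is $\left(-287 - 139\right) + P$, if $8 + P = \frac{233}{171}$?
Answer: $- \frac{73981}{171} \approx -432.64$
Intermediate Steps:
$P = - \frac{1135}{171}$ ($P = -8 + \frac{233}{171} = - \frac{1135}{171} \approx -6.6374$)
$\left(-287 - 139\right) + P = \left(-287 - 139\right) - \frac{1135}{171} = -426 - \frac{1135}{171} = - \frac{73981}{171}$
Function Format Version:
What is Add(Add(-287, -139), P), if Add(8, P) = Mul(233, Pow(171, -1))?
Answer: Rational(-73981, 171) ≈ -432.64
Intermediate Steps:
P = Rational(-1135, 171) (P = Add(-8, Mul(233, Pow(171, -1))) = Add(-8, Mul(233, Rational(1, 171))) = Add(-8, Rational(233, 171)) = Rational(-1135, 171) ≈ -6.6374)
Add(Add(-287, -139), P) = Add(Add(-287, -139), Rational(-1135, 171)) = Add(-426, Rational(-1135, 171)) = Rational(-73981, 171)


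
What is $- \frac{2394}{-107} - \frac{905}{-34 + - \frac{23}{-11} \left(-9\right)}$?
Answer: $\frac{2456099}{62167} \approx 39.508$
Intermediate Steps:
$- \frac{2394}{-107} - \frac{905}{-34 + - \frac{23}{-11} \left(-9\right)} = \left(-2394\right) \left(- \frac{1}{107}\right) - \frac{905}{-34 + \left(-23\right) \left(- \frac{1}{11}\right) \left(-9\right)} = \frac{2394}{107} - \frac{905}{-34 + \frac{23}{11} \left(-9\right)} = \frac{2394}{107} - \frac{905}{-34 - \frac{207}{11}} = \frac{2394}{107} - \frac{905}{- \frac{581}{11}} = \frac{2394}{107} - - \frac{9955}{581} = \frac{2394}{107} + \frac{9955}{581} = \frac{2456099}{62167}$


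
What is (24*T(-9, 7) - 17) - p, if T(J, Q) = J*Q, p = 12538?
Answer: -14067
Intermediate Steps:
(24*T(-9, 7) - 17) - p = (24*(-9*7) - 17) - 1*12538 = (24*(-63) - 17) - 12538 = (-1512 - 17) - 12538 = -1529 - 12538 = -14067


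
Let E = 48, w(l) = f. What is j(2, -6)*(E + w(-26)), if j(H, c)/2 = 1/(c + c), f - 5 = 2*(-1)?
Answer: -17/2 ≈ -8.5000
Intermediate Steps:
f = 3 (f = 5 + 2*(-1) = 5 - 2 = 3)
j(H, c) = 1/c (j(H, c) = 2/(c + c) = 2/((2*c)) = 2*(1/(2*c)) = 1/c)
w(l) = 3
j(2, -6)*(E + w(-26)) = (48 + 3)/(-6) = -1/6*51 = -17/2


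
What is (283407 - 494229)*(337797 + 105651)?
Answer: -93488594256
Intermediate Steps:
(283407 - 494229)*(337797 + 105651) = -210822*443448 = -93488594256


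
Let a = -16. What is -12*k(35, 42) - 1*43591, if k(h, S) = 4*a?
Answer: -42823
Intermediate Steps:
k(h, S) = -64 (k(h, S) = 4*(-16) = -64)
-12*k(35, 42) - 1*43591 = -12*(-64) - 1*43591 = 768 - 43591 = -42823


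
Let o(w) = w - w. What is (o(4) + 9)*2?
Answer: 18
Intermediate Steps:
o(w) = 0
(o(4) + 9)*2 = (0 + 9)*2 = 9*2 = 18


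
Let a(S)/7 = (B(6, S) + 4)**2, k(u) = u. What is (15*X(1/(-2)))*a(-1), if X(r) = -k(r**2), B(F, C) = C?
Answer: -945/4 ≈ -236.25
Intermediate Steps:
a(S) = 7*(4 + S)**2 (a(S) = 7*(S + 4)**2 = 7*(4 + S)**2)
X(r) = -r**2
(15*X(1/(-2)))*a(-1) = (15*(-(1/(-2))**2))*(7*(4 - 1)**2) = (15*(-(-1/2)**2))*(7*3**2) = (15*(-1*1/4))*(7*9) = (15*(-1/4))*63 = -15/4*63 = -945/4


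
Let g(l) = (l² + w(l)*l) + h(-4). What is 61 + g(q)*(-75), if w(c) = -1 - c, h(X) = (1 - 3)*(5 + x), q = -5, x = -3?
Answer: -14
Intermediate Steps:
h(X) = -4 (h(X) = (1 - 3)*(5 - 3) = -2*2 = -4)
g(l) = -4 + l² + l*(-1 - l) (g(l) = (l² + (-1 - l)*l) - 4 = (l² + l*(-1 - l)) - 4 = -4 + l² + l*(-1 - l))
61 + g(q)*(-75) = 61 + (-4 - 1*(-5))*(-75) = 61 + (-4 + 5)*(-75) = 61 + 1*(-75) = 61 - 75 = -14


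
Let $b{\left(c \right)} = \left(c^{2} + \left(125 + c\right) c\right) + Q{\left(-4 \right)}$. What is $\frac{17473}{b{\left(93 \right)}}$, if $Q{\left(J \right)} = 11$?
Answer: $\frac{17473}{28934} \approx 0.60389$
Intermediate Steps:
$b{\left(c \right)} = 11 + c^{2} + c \left(125 + c\right)$ ($b{\left(c \right)} = \left(c^{2} + \left(125 + c\right) c\right) + 11 = \left(c^{2} + c \left(125 + c\right)\right) + 11 = 11 + c^{2} + c \left(125 + c\right)$)
$\frac{17473}{b{\left(93 \right)}} = \frac{17473}{11 + 2 \cdot 93^{2} + 125 \cdot 93} = \frac{17473}{11 + 2 \cdot 8649 + 11625} = \frac{17473}{11 + 17298 + 11625} = \frac{17473}{28934}$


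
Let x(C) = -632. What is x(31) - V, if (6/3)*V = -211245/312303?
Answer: -131513249/208202 ≈ -631.66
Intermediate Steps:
V = -70415/208202 (V = (-211245/312303)/2 = (-211245*1/312303)/2 = (1/2)*(-70415/104101) = -70415/208202 ≈ -0.33821)
x(31) - V = -632 - 1*(-70415/208202) = -632 + 70415/208202 = -131513249/208202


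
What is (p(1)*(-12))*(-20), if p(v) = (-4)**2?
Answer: 3840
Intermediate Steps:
p(v) = 16
(p(1)*(-12))*(-20) = (16*(-12))*(-20) = -192*(-20) = 3840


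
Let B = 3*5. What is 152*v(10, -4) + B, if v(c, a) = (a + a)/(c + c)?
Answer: -229/5 ≈ -45.800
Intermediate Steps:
v(c, a) = a/c (v(c, a) = (2*a)/((2*c)) = (2*a)*(1/(2*c)) = a/c)
B = 15
152*v(10, -4) + B = 152*(-4/10) + 15 = 152*(-4*⅒) + 15 = 152*(-⅖) + 15 = -304/5 + 15 = -229/5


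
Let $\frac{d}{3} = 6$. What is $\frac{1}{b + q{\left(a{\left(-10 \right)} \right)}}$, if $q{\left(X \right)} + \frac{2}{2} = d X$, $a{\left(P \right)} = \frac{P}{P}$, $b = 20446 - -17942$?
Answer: $\frac{1}{38405} \approx 2.6038 \cdot 10^{-5}$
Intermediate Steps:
$d = 18$ ($d = 3 \cdot 6 = 18$)
$b = 38388$ ($b = 20446 + 17942 = 38388$)
$a{\left(P \right)} = 1$
$q{\left(X \right)} = -1 + 18 X$
$\frac{1}{b + q{\left(a{\left(-10 \right)} \right)}} = \frac{1}{38388 + \left(-1 + 18 \cdot 1\right)} = \frac{1}{38388 + \left(-1 + 18\right)} = \frac{1}{38388 + 17} = \frac{1}{38405}$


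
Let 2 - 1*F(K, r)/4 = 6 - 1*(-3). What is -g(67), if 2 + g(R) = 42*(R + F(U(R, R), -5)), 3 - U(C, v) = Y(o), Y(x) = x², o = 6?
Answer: -1636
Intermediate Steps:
U(C, v) = -33 (U(C, v) = 3 - 1*6² = 3 - 1*36 = 3 - 36 = -33)
F(K, r) = -28 (F(K, r) = 8 - 4*(6 - 1*(-3)) = 8 - 4*(6 + 3) = 8 - 4*9 = 8 - 36 = -28)
g(R) = -1178 + 42*R (g(R) = -2 + 42*(R - 28) = -2 + 42*(-28 + R) = -2 + (-1176 + 42*R) = -1178 + 42*R)
-g(67) = -(-1178 + 42*67) = -(-1178 + 2814) = -1*1636 = -1636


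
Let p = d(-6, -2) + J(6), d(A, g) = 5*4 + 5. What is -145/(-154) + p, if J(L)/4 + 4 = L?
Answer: 5227/154 ≈ 33.942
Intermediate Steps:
d(A, g) = 25 (d(A, g) = 20 + 5 = 25)
J(L) = -16 + 4*L
p = 33 (p = 25 + (-16 + 4*6) = 25 + (-16 + 24) = 25 + 8 = 33)
-145/(-154) + p = -145/(-154) + 33 = -1/154*(-145) + 33 = 145/154 + 33 = 5227/154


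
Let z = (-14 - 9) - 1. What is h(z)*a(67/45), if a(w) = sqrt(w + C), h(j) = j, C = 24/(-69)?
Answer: -8*sqrt(135815)/115 ≈ -25.637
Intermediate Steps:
z = -24 (z = -23 - 1 = -24)
C = -8/23 (C = 24*(-1/69) = -8/23 ≈ -0.34783)
a(w) = sqrt(-8/23 + w) (a(w) = sqrt(w - 8/23) = sqrt(-8/23 + w))
h(z)*a(67/45) = -24*sqrt(-184 + 529*(67/45))/23 = -24*sqrt(-184 + 35443/45)/23 = -24*sqrt(27163/45)/23 = -24*sqrt(135815)/15/23 = -8*sqrt(135815)/115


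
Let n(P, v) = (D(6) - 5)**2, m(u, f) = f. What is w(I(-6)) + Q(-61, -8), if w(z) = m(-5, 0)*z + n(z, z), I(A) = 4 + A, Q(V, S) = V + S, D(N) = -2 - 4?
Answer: 52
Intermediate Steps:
D(N) = -6
Q(V, S) = S + V
n(P, v) = 121 (n(P, v) = (-6 - 5)**2 = (-11)**2 = 121)
w(z) = 121 (w(z) = 0*z + 121 = 0 + 121 = 121)
w(I(-6)) + Q(-61, -8) = 121 + (-8 - 61) = 121 - 69 = 52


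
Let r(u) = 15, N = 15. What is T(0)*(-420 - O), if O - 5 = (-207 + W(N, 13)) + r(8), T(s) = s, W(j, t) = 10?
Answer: 0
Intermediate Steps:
O = -177 (O = 5 + ((-207 + 10) + 15) = 5 + (-197 + 15) = 5 - 182 = -177)
T(0)*(-420 - O) = 0*(-420 - 1*(-177)) = 0*(-420 + 177) = 0*(-243) = 0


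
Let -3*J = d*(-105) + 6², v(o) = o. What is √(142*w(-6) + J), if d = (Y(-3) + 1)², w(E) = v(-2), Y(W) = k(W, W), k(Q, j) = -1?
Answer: 2*I*√74 ≈ 17.205*I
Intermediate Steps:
Y(W) = -1
w(E) = -2
d = 0 (d = (-1 + 1)² = 0² = 0)
J = -12 (J = -(0*(-105) + 6²)/3 = -(0 + 36)/3 = -⅓*36 = -12)
√(142*w(-6) + J) = √(142*(-2) - 12) = √(-284 - 12) = √(-296) = 2*I*√74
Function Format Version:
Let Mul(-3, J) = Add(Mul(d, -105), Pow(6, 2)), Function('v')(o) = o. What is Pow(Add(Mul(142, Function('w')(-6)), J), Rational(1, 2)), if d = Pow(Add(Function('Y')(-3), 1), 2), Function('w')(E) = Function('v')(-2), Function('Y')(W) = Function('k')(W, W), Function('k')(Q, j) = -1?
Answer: Mul(2, I, Pow(74, Rational(1, 2))) ≈ Mul(17.205, I)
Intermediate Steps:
Function('Y')(W) = -1
Function('w')(E) = -2
d = 0 (d = Pow(Add(-1, 1), 2) = Pow(0, 2) = 0)
J = -12 (J = Mul(Rational(-1, 3), Add(Mul(0, -105), Pow(6, 2))) = Mul(Rational(-1, 3), Add(0, 36)) = Mul(Rational(-1, 3), 36) = -12)
Pow(Add(Mul(142, Function('w')(-6)), J), Rational(1, 2)) = Pow(Add(Mul(142, -2), -12), Rational(1, 2)) = Pow(Add(-284, -12), Rational(1, 2)) = Pow(-296, Rational(1, 2)) = Mul(2, I, Pow(74, Rational(1, 2)))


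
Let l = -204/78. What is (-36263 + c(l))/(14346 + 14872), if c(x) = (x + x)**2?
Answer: -6123823/4937842 ≈ -1.2402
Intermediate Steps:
l = -34/13 (l = -204*1/78 = -34/13 ≈ -2.6154)
c(x) = 4*x**2 (c(x) = (2*x)**2 = 4*x**2)
(-36263 + c(l))/(14346 + 14872) = (-36263 + 4*(-34/13)**2)/(14346 + 14872) = (-36263 + 4*(1156/169))/29218 = (-36263 + 4624/169)*(1/29218) = -6123823/169*1/29218 = -6123823/4937842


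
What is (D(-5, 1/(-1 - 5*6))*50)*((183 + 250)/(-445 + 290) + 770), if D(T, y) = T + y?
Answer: -11957765/62 ≈ -1.9287e+5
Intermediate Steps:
(D(-5, 1/(-1 - 5*6))*50)*((183 + 250)/(-445 + 290) + 770) = ((-5 + 1/(-1 - 5*6))*50)*((183 + 250)/(-445 + 290) + 770) = ((-5 + (1/6)/(-6))*50)*(433/(-155) + 770) = ((-5 - 1/6*1/6)*50)*(433*(-1/155) + 770) = ((-5 - 1/36)*50)*(-433/155 + 770) = -181/36*50*(118917/155) = -4525/18*118917/155 = -11957765/62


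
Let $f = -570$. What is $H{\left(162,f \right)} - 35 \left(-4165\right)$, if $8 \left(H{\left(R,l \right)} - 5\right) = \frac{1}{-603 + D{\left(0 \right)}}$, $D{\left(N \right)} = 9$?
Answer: $\frac{692746559}{4752} \approx 1.4578 \cdot 10^{5}$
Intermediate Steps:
$H{\left(R,l \right)} = \frac{23759}{4752}$ ($H{\left(R,l \right)} = 5 + \frac{1}{8 \left(-603 + 9\right)} = 5 + \frac{1}{8 \left(-594\right)} = 5 + \frac{1}{8} \left(- \frac{1}{594}\right) = 5 - \frac{1}{4752} = \frac{23759}{4752}$)
$H{\left(162,f \right)} - 35 \left(-4165\right) = \frac{23759}{4752} - 35 \left(-4165\right) = \frac{23759}{4752} - -145775 = \frac{23759}{4752} + 145775 = \frac{692746559}{4752}$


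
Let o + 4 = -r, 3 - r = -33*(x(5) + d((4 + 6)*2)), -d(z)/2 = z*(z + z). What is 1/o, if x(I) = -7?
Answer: 1/53024 ≈ 1.8859e-5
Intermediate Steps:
d(z) = -4*z**2 (d(z) = -2*z*(z + z) = -2*z*2*z = -4*z**2)
r = -53028 (r = 3 - (-33)*(-7 - 4*4*(4 + 6)**2) = 3 - (-33)*(-7 - 4*(10*2)**2) = 3 - (-33)*(-7 - 4*20**2) = 3 - (-33)*(-7 - 4*400) = 3 - (-33)*(-7 - 1600) = 3 - (-33)*(-1607) = 3 - 1*53031 = 3 - 53031 = -53028)
o = 53024 (o = -4 - 1*(-53028) = -4 + 53028 = 53024)
1/o = 1/53024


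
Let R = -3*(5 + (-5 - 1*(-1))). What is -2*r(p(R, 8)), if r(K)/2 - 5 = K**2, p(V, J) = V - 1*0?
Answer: -56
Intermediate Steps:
R = -3 (R = -3*(5 + (-5 + 1)) = -3*(5 - 4) = -3*1 = -3)
p(V, J) = V (p(V, J) = V + 0 = V)
r(K) = 10 + 2*K**2
-2*r(p(R, 8)) = -2*(10 + 2*(-3)**2) = -2*(10 + 2*9) = -2*(10 + 18) = -2*28 = -56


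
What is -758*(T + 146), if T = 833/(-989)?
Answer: -108819238/989 ≈ -1.1003e+5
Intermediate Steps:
T = -833/989 (T = 833*(-1/989) = -833/989 ≈ -0.84227)
-758*(T + 146) = -758*(-833/989 + 146) = -758*143561/989 = -108819238/989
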